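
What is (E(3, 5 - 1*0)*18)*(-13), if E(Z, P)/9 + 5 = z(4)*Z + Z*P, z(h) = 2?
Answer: -33696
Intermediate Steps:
E(Z, P) = -45 + 18*Z + 9*P*Z (E(Z, P) = -45 + 9*(2*Z + Z*P) = -45 + 9*(2*Z + P*Z) = -45 + (18*Z + 9*P*Z) = -45 + 18*Z + 9*P*Z)
(E(3, 5 - 1*0)*18)*(-13) = ((-45 + 18*3 + 9*(5 - 1*0)*3)*18)*(-13) = ((-45 + 54 + 9*(5 + 0)*3)*18)*(-13) = ((-45 + 54 + 9*5*3)*18)*(-13) = ((-45 + 54 + 135)*18)*(-13) = (144*18)*(-13) = 2592*(-13) = -33696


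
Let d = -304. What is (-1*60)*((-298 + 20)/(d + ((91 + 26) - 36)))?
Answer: -16680/223 ≈ -74.798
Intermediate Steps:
(-1*60)*((-298 + 20)/(d + ((91 + 26) - 36))) = (-1*60)*((-298 + 20)/(-304 + ((91 + 26) - 36))) = -(-16680)/(-304 + (117 - 36)) = -(-16680)/(-304 + 81) = -(-16680)/(-223) = -(-16680)*(-1)/223 = -60*278/223 = -16680/223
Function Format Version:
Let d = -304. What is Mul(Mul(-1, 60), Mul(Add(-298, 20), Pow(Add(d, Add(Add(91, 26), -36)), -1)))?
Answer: Rational(-16680, 223) ≈ -74.798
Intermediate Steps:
Mul(Mul(-1, 60), Mul(Add(-298, 20), Pow(Add(d, Add(Add(91, 26), -36)), -1))) = Mul(Mul(-1, 60), Mul(Add(-298, 20), Pow(Add(-304, Add(Add(91, 26), -36)), -1))) = Mul(-60, Mul(-278, Pow(Add(-304, Add(117, -36)), -1))) = Mul(-60, Mul(-278, Pow(Add(-304, 81), -1))) = Mul(-60, Mul(-278, Pow(-223, -1))) = Mul(-60, Mul(-278, Rational(-1, 223))) = Mul(-60, Rational(278, 223)) = Rational(-16680, 223)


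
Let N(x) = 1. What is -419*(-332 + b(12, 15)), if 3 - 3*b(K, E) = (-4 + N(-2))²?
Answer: 139946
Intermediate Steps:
b(K, E) = -2 (b(K, E) = 1 - (-4 + 1)²/3 = 1 - ⅓*(-3)² = 1 - ⅓*9 = 1 - 3 = -2)
-419*(-332 + b(12, 15)) = -419*(-332 - 2) = -419*(-334) = 139946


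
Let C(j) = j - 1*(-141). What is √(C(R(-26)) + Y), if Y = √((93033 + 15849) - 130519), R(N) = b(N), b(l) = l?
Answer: √(115 + I*√21637) ≈ 12.282 + 5.9881*I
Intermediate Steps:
R(N) = N
C(j) = 141 + j (C(j) = j + 141 = 141 + j)
Y = I*√21637 (Y = √(108882 - 130519) = √(-21637) = I*√21637 ≈ 147.1*I)
√(C(R(-26)) + Y) = √((141 - 26) + I*√21637) = √(115 + I*√21637)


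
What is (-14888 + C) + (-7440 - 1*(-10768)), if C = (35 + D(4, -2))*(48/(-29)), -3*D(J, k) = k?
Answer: -336952/29 ≈ -11619.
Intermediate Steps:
D(J, k) = -k/3
C = -1712/29 (C = (35 - 1/3*(-2))*(48/(-29)) = (35 + 2/3)*(48*(-1/29)) = (107/3)*(-48/29) = -1712/29 ≈ -59.034)
(-14888 + C) + (-7440 - 1*(-10768)) = (-14888 - 1712/29) + (-7440 - 1*(-10768)) = -433464/29 + (-7440 + 10768) = -433464/29 + 3328 = -336952/29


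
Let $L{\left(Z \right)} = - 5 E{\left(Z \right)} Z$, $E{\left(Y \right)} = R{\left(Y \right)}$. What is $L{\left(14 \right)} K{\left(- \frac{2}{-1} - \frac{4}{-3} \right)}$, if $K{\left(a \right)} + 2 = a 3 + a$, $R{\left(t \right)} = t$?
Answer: $- \frac{33320}{3} \approx -11107.0$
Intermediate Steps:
$E{\left(Y \right)} = Y$
$L{\left(Z \right)} = - 5 Z^{2}$ ($L{\left(Z \right)} = - 5 Z Z = - 5 Z^{2}$)
$K{\left(a \right)} = -2 + 4 a$ ($K{\left(a \right)} = -2 + \left(a 3 + a\right) = -2 + \left(3 a + a\right) = -2 + 4 a$)
$L{\left(14 \right)} K{\left(- \frac{2}{-1} - \frac{4}{-3} \right)} = - 5 \cdot 14^{2} \left(-2 + 4 \left(- \frac{2}{-1} - \frac{4}{-3}\right)\right) = \left(-5\right) 196 \left(-2 + 4 \left(\left(-2\right) \left(-1\right) - - \frac{4}{3}\right)\right) = - 980 \left(-2 + 4 \left(2 + \frac{4}{3}\right)\right) = - 980 \left(-2 + 4 \cdot \frac{10}{3}\right) = - 980 \left(-2 + \frac{40}{3}\right) = \left(-980\right) \frac{34}{3} = - \frac{33320}{3}$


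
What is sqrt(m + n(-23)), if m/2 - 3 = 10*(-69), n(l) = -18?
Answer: 4*I*sqrt(87) ≈ 37.31*I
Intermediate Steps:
m = -1374 (m = 6 + 2*(10*(-69)) = 6 + 2*(-690) = 6 - 1380 = -1374)
sqrt(m + n(-23)) = sqrt(-1374 - 18) = sqrt(-1392) = 4*I*sqrt(87)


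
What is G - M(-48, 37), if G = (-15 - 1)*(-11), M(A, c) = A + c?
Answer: 187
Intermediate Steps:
G = 176 (G = -16*(-11) = 176)
G - M(-48, 37) = 176 - (-48 + 37) = 176 - 1*(-11) = 176 + 11 = 187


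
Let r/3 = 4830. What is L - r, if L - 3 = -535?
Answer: -15022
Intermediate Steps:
L = -532 (L = 3 - 535 = -532)
r = 14490 (r = 3*4830 = 14490)
L - r = -532 - 1*14490 = -532 - 14490 = -15022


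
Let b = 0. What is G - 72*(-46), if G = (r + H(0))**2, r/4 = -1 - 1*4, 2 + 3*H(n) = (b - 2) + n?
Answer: 33904/9 ≈ 3767.1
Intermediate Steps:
H(n) = -4/3 + n/3 (H(n) = -2/3 + ((0 - 2) + n)/3 = -2/3 + (-2 + n)/3 = -2/3 + (-2/3 + n/3) = -4/3 + n/3)
r = -20 (r = 4*(-1 - 1*4) = 4*(-1 - 4) = 4*(-5) = -20)
G = 4096/9 (G = (-20 + (-4/3 + (1/3)*0))**2 = (-20 + (-4/3 + 0))**2 = (-20 - 4/3)**2 = (-64/3)**2 = 4096/9 ≈ 455.11)
G - 72*(-46) = 4096/9 - 72*(-46) = 4096/9 + 3312 = 33904/9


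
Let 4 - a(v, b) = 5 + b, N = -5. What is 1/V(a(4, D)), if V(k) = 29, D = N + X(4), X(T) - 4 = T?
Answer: 1/29 ≈ 0.034483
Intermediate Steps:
X(T) = 4 + T
D = 3 (D = -5 + (4 + 4) = -5 + 8 = 3)
a(v, b) = -1 - b (a(v, b) = 4 - (5 + b) = 4 + (-5 - b) = -1 - b)
1/V(a(4, D)) = 1/29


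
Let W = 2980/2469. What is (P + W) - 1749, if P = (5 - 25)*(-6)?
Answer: -4019021/2469 ≈ -1627.8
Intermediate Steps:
W = 2980/2469 (W = 2980*(1/2469) = 2980/2469 ≈ 1.2070)
P = 120 (P = -20*(-6) = 120)
(P + W) - 1749 = (120 + 2980/2469) - 1749 = 299260/2469 - 1749 = -4019021/2469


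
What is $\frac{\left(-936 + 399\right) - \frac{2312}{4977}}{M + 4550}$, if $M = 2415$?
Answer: $- \frac{2674961}{34664805} \approx -0.077166$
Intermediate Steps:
$\frac{\left(-936 + 399\right) - \frac{2312}{4977}}{M + 4550} = \frac{\left(-936 + 399\right) - \frac{2312}{4977}}{2415 + 4550} = \frac{-537 - \frac{2312}{4977}}{6965} = \left(-537 - \frac{2312}{4977}\right) \frac{1}{6965} = \left(- \frac{2674961}{4977}\right) \frac{1}{6965} = - \frac{2674961}{34664805}$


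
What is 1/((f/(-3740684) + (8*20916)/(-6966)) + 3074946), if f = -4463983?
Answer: 1447644708/4451396258448725 ≈ 3.2521e-7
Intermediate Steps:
1/((f/(-3740684) + (8*20916)/(-6966)) + 3074946) = 1/((-4463983/(-3740684) + (8*20916)/(-6966)) + 3074946) = 1/((-4463983*(-1/3740684) + 167328*(-1/6966)) + 3074946) = 1/((4463983/3740684 - 9296/387) + 3074946) = 1/(-33045837043/1447644708 + 3074946) = 1/(4451396258448725/1447644708) = 1447644708/4451396258448725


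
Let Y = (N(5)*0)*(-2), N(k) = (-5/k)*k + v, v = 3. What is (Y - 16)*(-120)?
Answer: 1920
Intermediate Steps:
N(k) = -2 (N(k) = (-5/k)*k + 3 = -5 + 3 = -2)
Y = 0 (Y = -2*0*(-2) = 0*(-2) = 0)
(Y - 16)*(-120) = (0 - 16)*(-120) = -16*(-120) = 1920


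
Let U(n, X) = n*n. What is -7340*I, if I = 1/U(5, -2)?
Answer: -1468/5 ≈ -293.60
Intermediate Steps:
U(n, X) = n²
I = 1/25 (I = 1/(5²) = 1/25 ≈ 0.040000)
-7340*I = -7340*1/25 = -1468/5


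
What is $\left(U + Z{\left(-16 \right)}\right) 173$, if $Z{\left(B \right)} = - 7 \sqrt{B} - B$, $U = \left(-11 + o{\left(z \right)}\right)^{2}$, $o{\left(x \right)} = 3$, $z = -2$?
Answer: $13840 - 4844 i \approx 13840.0 - 4844.0 i$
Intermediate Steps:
$U = 64$ ($U = \left(-11 + 3\right)^{2} = \left(-8\right)^{2} = 64$)
$Z{\left(B \right)} = - B - 7 \sqrt{B}$
$\left(U + Z{\left(-16 \right)}\right) 173 = \left(64 - \left(-16 + 7 \sqrt{-16}\right)\right) 173 = \left(64 + \left(16 - 7 \cdot 4 i\right)\right) 173 = \left(64 + \left(16 - 28 i\right)\right) 173 = \left(80 - 28 i\right) 173 = 13840 - 4844 i$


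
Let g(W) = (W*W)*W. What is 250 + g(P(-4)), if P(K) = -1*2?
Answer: 242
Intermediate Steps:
P(K) = -2
g(W) = W³ (g(W) = W²*W = W³)
250 + g(P(-4)) = 250 + (-2)³ = 250 - 8 = 242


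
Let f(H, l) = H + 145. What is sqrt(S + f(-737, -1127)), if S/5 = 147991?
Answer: sqrt(739363) ≈ 859.86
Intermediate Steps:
S = 739955 (S = 5*147991 = 739955)
f(H, l) = 145 + H
sqrt(S + f(-737, -1127)) = sqrt(739955 + (145 - 737)) = sqrt(739955 - 592) = sqrt(739363)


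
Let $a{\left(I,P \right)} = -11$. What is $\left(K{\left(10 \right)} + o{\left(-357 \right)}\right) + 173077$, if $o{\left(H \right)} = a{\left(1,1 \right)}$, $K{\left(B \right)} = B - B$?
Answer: $173066$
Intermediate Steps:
$K{\left(B \right)} = 0$
$o{\left(H \right)} = -11$
$\left(K{\left(10 \right)} + o{\left(-357 \right)}\right) + 173077 = \left(0 - 11\right) + 173077 = -11 + 173077 = 173066$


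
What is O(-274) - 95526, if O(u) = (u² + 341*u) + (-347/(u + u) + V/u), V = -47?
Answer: -62407991/548 ≈ -1.1388e+5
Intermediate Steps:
O(u) = u² + 341*u - 441/(2*u) (O(u) = (u² + 341*u) + (-347/(u + u) - 47/u) = (u² + 341*u) + (-347*1/(2*u) - 47/u) = (u² + 341*u) + (-347/(2*u) - 47/u) = (u² + 341*u) - 441/(2*u) = u² + 341*u - 441/(2*u))
O(-274) - 95526 = ((-274)² + 341*(-274) - 441/2/(-274)) - 95526 = (75076 - 93434 - 441/2*(-1/274)) - 95526 = (75076 - 93434 + 441/548) - 95526 = -10059743/548 - 95526 = -62407991/548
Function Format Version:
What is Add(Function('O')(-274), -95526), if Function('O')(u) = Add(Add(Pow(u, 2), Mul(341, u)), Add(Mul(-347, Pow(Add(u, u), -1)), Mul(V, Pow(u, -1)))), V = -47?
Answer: Rational(-62407991, 548) ≈ -1.1388e+5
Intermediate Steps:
Function('O')(u) = Add(Pow(u, 2), Mul(341, u), Mul(Rational(-441, 2), Pow(u, -1))) (Function('O')(u) = Add(Add(Pow(u, 2), Mul(341, u)), Add(Mul(-347, Pow(Add(u, u), -1)), Mul(-47, Pow(u, -1)))) = Add(Add(Pow(u, 2), Mul(341, u)), Add(Mul(-347, Pow(Mul(2, u), -1)), Mul(-47, Pow(u, -1)))) = Add(Add(Pow(u, 2), Mul(341, u)), Add(Mul(-347, Mul(Rational(1, 2), Pow(u, -1))), Mul(-47, Pow(u, -1)))) = Add(Add(Pow(u, 2), Mul(341, u)), Add(Mul(Rational(-347, 2), Pow(u, -1)), Mul(-47, Pow(u, -1)))) = Add(Add(Pow(u, 2), Mul(341, u)), Mul(Rational(-441, 2), Pow(u, -1))) = Add(Pow(u, 2), Mul(341, u), Mul(Rational(-441, 2), Pow(u, -1))))
Add(Function('O')(-274), -95526) = Add(Add(Pow(-274, 2), Mul(341, -274), Mul(Rational(-441, 2), Pow(-274, -1))), -95526) = Add(Add(75076, -93434, Mul(Rational(-441, 2), Rational(-1, 274))), -95526) = Add(Add(75076, -93434, Rational(441, 548)), -95526) = Add(Rational(-10059743, 548), -95526) = Rational(-62407991, 548)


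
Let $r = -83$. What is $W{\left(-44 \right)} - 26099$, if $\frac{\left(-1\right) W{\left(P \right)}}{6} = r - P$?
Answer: $-25865$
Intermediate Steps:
$W{\left(P \right)} = 498 + 6 P$ ($W{\left(P \right)} = - 6 \left(-83 - P\right) = 498 + 6 P$)
$W{\left(-44 \right)} - 26099 = \left(498 + 6 \left(-44\right)\right) - 26099 = \left(498 - 264\right) - 26099 = 234 - 26099 = -25865$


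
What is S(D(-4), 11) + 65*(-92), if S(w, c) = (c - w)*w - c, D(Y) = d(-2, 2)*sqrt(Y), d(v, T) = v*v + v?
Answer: -5975 + 44*I ≈ -5975.0 + 44.0*I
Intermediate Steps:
d(v, T) = v + v**2 (d(v, T) = v**2 + v = v + v**2)
D(Y) = 2*sqrt(Y) (D(Y) = (-2*(1 - 2))*sqrt(Y) = (-2*(-1))*sqrt(Y) = 2*sqrt(Y))
S(w, c) = -c + w*(c - w) (S(w, c) = w*(c - w) - c = -c + w*(c - w))
S(D(-4), 11) + 65*(-92) = (-1*11 - (2*sqrt(-4))**2 + 11*(2*sqrt(-4))) + 65*(-92) = (-11 - (2*(2*I))**2 + 11*(2*(2*I))) - 5980 = (-11 - (4*I)**2 + 11*(4*I)) - 5980 = (-11 - 1*(-16) + 44*I) - 5980 = (-11 + 16 + 44*I) - 5980 = (5 + 44*I) - 5980 = -5975 + 44*I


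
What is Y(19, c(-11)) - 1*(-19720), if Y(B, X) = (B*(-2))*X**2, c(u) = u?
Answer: 15122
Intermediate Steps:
Y(B, X) = -2*B*X**2 (Y(B, X) = (-2*B)*X**2 = -2*B*X**2)
Y(19, c(-11)) - 1*(-19720) = -2*19*(-11)**2 - 1*(-19720) = -2*19*121 + 19720 = -4598 + 19720 = 15122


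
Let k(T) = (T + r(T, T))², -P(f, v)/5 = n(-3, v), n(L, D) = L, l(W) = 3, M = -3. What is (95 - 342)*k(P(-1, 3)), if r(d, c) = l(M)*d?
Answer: -889200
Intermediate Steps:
P(f, v) = 15 (P(f, v) = -5*(-3) = 15)
r(d, c) = 3*d
k(T) = 16*T² (k(T) = (T + 3*T)² = (4*T)² = 16*T²)
(95 - 342)*k(P(-1, 3)) = (95 - 342)*(16*15²) = -3952*225 = -247*3600 = -889200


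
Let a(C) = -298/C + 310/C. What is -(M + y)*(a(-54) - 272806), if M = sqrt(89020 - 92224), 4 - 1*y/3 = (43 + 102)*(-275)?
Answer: 32637718008 + 4910512*I*sqrt(89)/3 ≈ 3.2638e+10 + 1.5442e+7*I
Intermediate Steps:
a(C) = 12/C
y = 119637 (y = 12 - 3*(43 + 102)*(-275) = 12 - 435*(-275) = 12 - 3*(-39875) = 12 + 119625 = 119637)
M = 6*I*sqrt(89) (M = sqrt(-3204) = 6*I*sqrt(89) ≈ 56.604*I)
-(M + y)*(a(-54) - 272806) = -(6*I*sqrt(89) + 119637)*(12/(-54) - 272806) = -(119637 + 6*I*sqrt(89))*(12*(-1/54) - 272806) = -(119637 + 6*I*sqrt(89))*(-2/9 - 272806) = -(119637 + 6*I*sqrt(89))*(-2455256)/9 = -(-32637718008 - 4910512*I*sqrt(89)/3) = 32637718008 + 4910512*I*sqrt(89)/3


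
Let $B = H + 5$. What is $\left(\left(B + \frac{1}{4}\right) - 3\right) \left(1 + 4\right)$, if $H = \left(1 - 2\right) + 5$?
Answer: $\frac{125}{4} \approx 31.25$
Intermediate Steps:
$H = 4$ ($H = -1 + 5 = 4$)
$B = 9$ ($B = 4 + 5 = 9$)
$\left(\left(B + \frac{1}{4}\right) - 3\right) \left(1 + 4\right) = \left(\left(9 + \frac{1}{4}\right) - 3\right) \left(1 + 4\right) = \left(\left(9 + \frac{1}{4}\right) - 3\right) 5 = \left(\frac{37}{4} - 3\right) 5 = \frac{25}{4} \cdot 5 = \frac{125}{4}$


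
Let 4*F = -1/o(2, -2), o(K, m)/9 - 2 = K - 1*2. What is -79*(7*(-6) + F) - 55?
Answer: 235015/72 ≈ 3264.1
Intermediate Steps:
o(K, m) = 9*K (o(K, m) = 18 + 9*(K - 1*2) = 18 + 9*(K - 2) = 18 + 9*(-2 + K) = 18 + (-18 + 9*K) = 9*K)
F = -1/72 (F = (-1/(9*2))/4 = (-1/18)/4 = (-1*1/18)/4 = (1/4)*(-1/18) = -1/72 ≈ -0.013889)
-79*(7*(-6) + F) - 55 = -79*(7*(-6) - 1/72) - 55 = -79*(-42 - 1/72) - 55 = -79*(-3025/72) - 55 = 238975/72 - 55 = 235015/72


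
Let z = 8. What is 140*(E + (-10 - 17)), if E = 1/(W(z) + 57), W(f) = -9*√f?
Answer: -3274600/867 + 280*√2/289 ≈ -3775.6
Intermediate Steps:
E = 1/(57 - 18*√2) (E = 1/(-18*√2 + 57) = 1/(57 - 18*√2) ≈ 0.031702)
140*(E + (-10 - 17)) = 140*((19/867 + 2*√2/289) + (-10 - 17)) = 140*((19/867 + 2*√2/289) - 27) = 140*(-23390/867 + 2*√2/289) = -3274600/867 + 280*√2/289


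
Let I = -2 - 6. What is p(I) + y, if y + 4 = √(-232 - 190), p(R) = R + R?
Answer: -20 + I*√422 ≈ -20.0 + 20.543*I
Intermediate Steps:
I = -8
p(R) = 2*R
y = -4 + I*√422 (y = -4 + √(-232 - 190) = -4 + √(-422) = -4 + I*√422 ≈ -4.0 + 20.543*I)
p(I) + y = 2*(-8) + (-4 + I*√422) = -16 + (-4 + I*√422) = -20 + I*√422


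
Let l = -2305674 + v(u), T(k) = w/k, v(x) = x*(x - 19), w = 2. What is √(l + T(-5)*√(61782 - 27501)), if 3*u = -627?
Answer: √(-56450550 - 30*√3809)/5 ≈ 1502.7*I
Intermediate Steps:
u = -209 (u = (⅓)*(-627) = -209)
v(x) = x*(-19 + x)
T(k) = 2/k
l = -2258022 (l = -2305674 - 209*(-19 - 209) = -2305674 - 209*(-228) = -2305674 + 47652 = -2258022)
√(l + T(-5)*√(61782 - 27501)) = √(-2258022 + (2/(-5))*√(61782 - 27501)) = √(-2258022 + (2*(-⅕))*√34281) = √(-2258022 - 6*√3809/5)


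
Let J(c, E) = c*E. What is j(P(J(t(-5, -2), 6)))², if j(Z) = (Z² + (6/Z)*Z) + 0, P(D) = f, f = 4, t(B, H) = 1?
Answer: 484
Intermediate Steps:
J(c, E) = E*c
P(D) = 4
j(Z) = 6 + Z² (j(Z) = (Z² + 6) + 0 = (6 + Z²) + 0 = 6 + Z²)
j(P(J(t(-5, -2), 6)))² = (6 + 4²)² = (6 + 16)² = 22² = 484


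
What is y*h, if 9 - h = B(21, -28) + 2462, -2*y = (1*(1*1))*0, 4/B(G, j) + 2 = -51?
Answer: 0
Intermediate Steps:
B(G, j) = -4/53 (B(G, j) = 4/(-2 - 51) = 4/(-53) = 4*(-1/53) = -4/53)
y = 0 (y = -1*(1*1)*0/2 = -1*1*0/2 = -0/2 = -1/2*0 = 0)
h = -130005/53 (h = 9 - (-4/53 + 2462) = 9 - 1*130482/53 = 9 - 130482/53 = -130005/53 ≈ -2452.9)
y*h = 0*(-130005/53) = 0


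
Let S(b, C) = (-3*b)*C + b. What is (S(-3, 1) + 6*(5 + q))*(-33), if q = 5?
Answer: -2178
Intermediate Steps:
S(b, C) = b - 3*C*b (S(b, C) = -3*C*b + b = b - 3*C*b)
(S(-3, 1) + 6*(5 + q))*(-33) = (-3*(1 - 3*1) + 6*(5 + 5))*(-33) = (-3*(1 - 3) + 6*10)*(-33) = (-3*(-2) + 60)*(-33) = (6 + 60)*(-33) = 66*(-33) = -2178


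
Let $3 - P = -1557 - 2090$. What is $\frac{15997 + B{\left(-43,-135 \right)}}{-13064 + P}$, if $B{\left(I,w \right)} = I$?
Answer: $- \frac{2659}{1569} \approx -1.6947$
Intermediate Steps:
$P = 3650$ ($P = 3 - \left(-1557 - 2090\right) = 3 - -3647 = 3 + 3647 = 3650$)
$\frac{15997 + B{\left(-43,-135 \right)}}{-13064 + P} = \frac{15997 - 43}{-13064 + 3650} = \frac{15954}{-9414} = 15954 \left(- \frac{1}{9414}\right) = - \frac{2659}{1569}$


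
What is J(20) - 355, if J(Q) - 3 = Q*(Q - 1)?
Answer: 28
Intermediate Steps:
J(Q) = 3 + Q*(-1 + Q) (J(Q) = 3 + Q*(Q - 1) = 3 + Q*(-1 + Q))
J(20) - 355 = (3 + 20**2 - 1*20) - 355 = (3 + 400 - 20) - 355 = 383 - 355 = 28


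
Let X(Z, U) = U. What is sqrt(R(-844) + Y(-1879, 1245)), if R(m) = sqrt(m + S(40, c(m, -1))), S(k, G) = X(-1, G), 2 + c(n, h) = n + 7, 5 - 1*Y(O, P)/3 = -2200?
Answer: sqrt(6615 + 3*I*sqrt(187)) ≈ 81.333 + 0.2522*I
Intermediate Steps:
Y(O, P) = 6615 (Y(O, P) = 15 - 3*(-2200) = 15 + 6600 = 6615)
c(n, h) = 5 + n (c(n, h) = -2 + (n + 7) = -2 + (7 + n) = 5 + n)
S(k, G) = G
R(m) = sqrt(5 + 2*m) (R(m) = sqrt(m + (5 + m)) = sqrt(5 + 2*m))
sqrt(R(-844) + Y(-1879, 1245)) = sqrt(sqrt(5 + 2*(-844)) + 6615) = sqrt(sqrt(5 - 1688) + 6615) = sqrt(sqrt(-1683) + 6615) = sqrt(3*I*sqrt(187) + 6615) = sqrt(6615 + 3*I*sqrt(187))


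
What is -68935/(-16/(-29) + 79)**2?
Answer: -57974335/5322249 ≈ -10.893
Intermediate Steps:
-68935/(-16/(-29) + 79)**2 = -68935/(-16*(-1/29) + 79)**2 = -68935/(16/29 + 79)**2 = -68935/((2307/29)**2) = -68935/5322249/841 = -68935*841/5322249 = -57974335/5322249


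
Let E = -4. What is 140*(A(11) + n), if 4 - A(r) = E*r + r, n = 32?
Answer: 9660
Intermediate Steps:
A(r) = 4 + 3*r (A(r) = 4 - (-4*r + r) = 4 - (-3)*r = 4 + 3*r)
140*(A(11) + n) = 140*((4 + 3*11) + 32) = 140*((4 + 33) + 32) = 140*(37 + 32) = 140*69 = 9660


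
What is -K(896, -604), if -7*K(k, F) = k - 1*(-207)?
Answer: 1103/7 ≈ 157.57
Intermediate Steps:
K(k, F) = -207/7 - k/7 (K(k, F) = -(k - 1*(-207))/7 = -(k + 207)/7 = -(207 + k)/7 = -207/7 - k/7)
-K(896, -604) = -(-207/7 - 1/7*896) = -(-207/7 - 128) = -1*(-1103/7) = 1103/7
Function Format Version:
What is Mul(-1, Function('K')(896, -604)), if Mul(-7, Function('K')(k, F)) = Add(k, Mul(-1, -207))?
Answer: Rational(1103, 7) ≈ 157.57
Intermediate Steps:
Function('K')(k, F) = Add(Rational(-207, 7), Mul(Rational(-1, 7), k)) (Function('K')(k, F) = Mul(Rational(-1, 7), Add(k, Mul(-1, -207))) = Mul(Rational(-1, 7), Add(k, 207)) = Mul(Rational(-1, 7), Add(207, k)) = Add(Rational(-207, 7), Mul(Rational(-1, 7), k)))
Mul(-1, Function('K')(896, -604)) = Mul(-1, Add(Rational(-207, 7), Mul(Rational(-1, 7), 896))) = Mul(-1, Add(Rational(-207, 7), -128)) = Mul(-1, Rational(-1103, 7)) = Rational(1103, 7)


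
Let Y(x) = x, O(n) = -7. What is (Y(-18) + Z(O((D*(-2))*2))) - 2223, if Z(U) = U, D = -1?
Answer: -2248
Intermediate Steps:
(Y(-18) + Z(O((D*(-2))*2))) - 2223 = (-18 - 7) - 2223 = -25 - 2223 = -2248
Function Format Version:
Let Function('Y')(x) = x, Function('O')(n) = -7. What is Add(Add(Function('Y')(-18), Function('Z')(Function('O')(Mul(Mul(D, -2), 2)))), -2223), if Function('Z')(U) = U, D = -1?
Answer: -2248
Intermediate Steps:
Add(Add(Function('Y')(-18), Function('Z')(Function('O')(Mul(Mul(D, -2), 2)))), -2223) = Add(Add(-18, -7), -2223) = Add(-25, -2223) = -2248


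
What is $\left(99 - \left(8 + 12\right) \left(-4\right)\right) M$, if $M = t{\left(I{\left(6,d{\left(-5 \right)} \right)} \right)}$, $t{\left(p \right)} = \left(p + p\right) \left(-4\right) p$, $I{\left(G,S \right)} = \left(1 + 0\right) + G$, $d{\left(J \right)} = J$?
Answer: $-70168$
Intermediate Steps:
$I{\left(G,S \right)} = 1 + G$
$t{\left(p \right)} = - 8 p^{2}$ ($t{\left(p \right)} = 2 p \left(-4\right) p = - 8 p p = - 8 p^{2}$)
$M = -392$ ($M = - 8 \left(1 + 6\right)^{2} = - 8 \cdot 7^{2} = \left(-8\right) 49 = -392$)
$\left(99 - \left(8 + 12\right) \left(-4\right)\right) M = \left(99 - \left(8 + 12\right) \left(-4\right)\right) \left(-392\right) = \left(99 - 20 \left(-4\right)\right) \left(-392\right) = \left(99 - -80\right) \left(-392\right) = \left(99 + 80\right) \left(-392\right) = 179 \left(-392\right) = -70168$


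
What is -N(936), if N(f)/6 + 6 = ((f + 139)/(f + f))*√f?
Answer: 36 - 1075*√26/52 ≈ -69.412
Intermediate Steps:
N(f) = -36 + 3*(139 + f)/√f (N(f) = -36 + 6*(((f + 139)/(f + f))*√f) = -36 + 6*(((139 + f)/((2*f)))*√f) = -36 + 6*(((139 + f)*(1/(2*f)))*√f) = -36 + 6*(((139 + f)/(2*f))*√f) = -36 + 6*((139 + f)/(2*√f)) = -36 + 3*(139 + f)/√f)
-N(936) = -(-36 + 3*√936 + 417/√936) = -(-36 + 3*(6*√26) + 417*(√26/156)) = -(-36 + 18*√26 + 139*√26/52) = -(-36 + 1075*√26/52) = 36 - 1075*√26/52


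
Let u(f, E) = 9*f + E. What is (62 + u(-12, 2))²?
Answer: 1936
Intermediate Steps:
u(f, E) = E + 9*f
(62 + u(-12, 2))² = (62 + (2 + 9*(-12)))² = (62 + (2 - 108))² = (62 - 106)² = (-44)² = 1936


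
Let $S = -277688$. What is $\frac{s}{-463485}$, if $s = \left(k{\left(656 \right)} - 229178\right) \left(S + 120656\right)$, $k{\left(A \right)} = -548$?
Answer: $- \frac{12024777744}{154495} \approx -77833.0$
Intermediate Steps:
$s = 36074333232$ ($s = \left(-548 - 229178\right) \left(-277688 + 120656\right) = \left(-229726\right) \left(-157032\right) = 36074333232$)
$\frac{s}{-463485} = \frac{36074333232}{-463485} = 36074333232 \left(- \frac{1}{463485}\right) = - \frac{12024777744}{154495}$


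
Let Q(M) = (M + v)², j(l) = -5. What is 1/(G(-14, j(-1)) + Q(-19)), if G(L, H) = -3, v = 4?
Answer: 1/222 ≈ 0.0045045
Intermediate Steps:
Q(M) = (4 + M)² (Q(M) = (M + 4)² = (4 + M)²)
1/(G(-14, j(-1)) + Q(-19)) = 1/(-3 + (4 - 19)²) = 1/(-3 + (-15)²) = 1/(-3 + 225) = 1/222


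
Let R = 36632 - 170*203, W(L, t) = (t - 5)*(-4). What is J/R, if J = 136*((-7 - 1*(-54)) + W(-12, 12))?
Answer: 1292/1061 ≈ 1.2177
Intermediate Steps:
W(L, t) = 20 - 4*t (W(L, t) = (-5 + t)*(-4) = 20 - 4*t)
J = 2584 (J = 136*((-7 - 1*(-54)) + (20 - 4*12)) = 136*((-7 + 54) + (20 - 48)) = 136*(47 - 28) = 136*19 = 2584)
R = 2122 (R = 36632 - 1*34510 = 36632 - 34510 = 2122)
J/R = 2584/2122 = 2584*(1/2122) = 1292/1061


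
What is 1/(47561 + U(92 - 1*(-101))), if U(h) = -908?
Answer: 1/46653 ≈ 2.1435e-5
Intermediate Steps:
1/(47561 + U(92 - 1*(-101))) = 1/(47561 - 908) = 1/46653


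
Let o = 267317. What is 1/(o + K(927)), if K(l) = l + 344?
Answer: 1/268588 ≈ 3.7232e-6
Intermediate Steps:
K(l) = 344 + l
1/(o + K(927)) = 1/(267317 + (344 + 927)) = 1/(267317 + 1271) = 1/268588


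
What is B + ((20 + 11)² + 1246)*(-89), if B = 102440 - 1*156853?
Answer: -250836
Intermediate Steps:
B = -54413 (B = 102440 - 156853 = -54413)
B + ((20 + 11)² + 1246)*(-89) = -54413 + ((20 + 11)² + 1246)*(-89) = -54413 + (31² + 1246)*(-89) = -54413 + (961 + 1246)*(-89) = -54413 + 2207*(-89) = -54413 - 196423 = -250836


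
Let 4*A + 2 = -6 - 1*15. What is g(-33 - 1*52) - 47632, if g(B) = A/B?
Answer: -16194857/340 ≈ -47632.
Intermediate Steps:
A = -23/4 (A = -½ + (-6 - 1*15)/4 = -½ + (-6 - 15)/4 = -½ + (¼)*(-21) = -½ - 21/4 = -23/4 ≈ -5.7500)
g(B) = -23/(4*B)
g(-33 - 1*52) - 47632 = -23/(4*(-33 - 1*52)) - 47632 = -23/(4*(-33 - 52)) - 47632 = -23/4/(-85) - 47632 = -23/4*(-1/85) - 47632 = 23/340 - 47632 = -16194857/340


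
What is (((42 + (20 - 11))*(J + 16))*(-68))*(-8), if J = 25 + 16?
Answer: 1581408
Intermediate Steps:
J = 41
(((42 + (20 - 11))*(J + 16))*(-68))*(-8) = (((42 + (20 - 11))*(41 + 16))*(-68))*(-8) = (((42 + 9)*57)*(-68))*(-8) = ((51*57)*(-68))*(-8) = (2907*(-68))*(-8) = -197676*(-8) = 1581408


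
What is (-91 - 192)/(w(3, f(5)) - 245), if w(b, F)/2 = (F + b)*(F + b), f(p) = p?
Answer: 283/117 ≈ 2.4188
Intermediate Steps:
w(b, F) = 2*(F + b)² (w(b, F) = 2*((F + b)*(F + b)) = 2*(F + b)²)
(-91 - 192)/(w(3, f(5)) - 245) = (-91 - 192)/(2*(5 + 3)² - 245) = -283/(2*8² - 245) = -283/(2*64 - 245) = -283/(128 - 245) = -283/(-117) = -283*(-1/117) = 283/117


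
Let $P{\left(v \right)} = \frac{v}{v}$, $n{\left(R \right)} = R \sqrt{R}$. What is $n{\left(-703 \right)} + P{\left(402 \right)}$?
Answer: $1 - 703 i \sqrt{703} \approx 1.0 - 18639.0 i$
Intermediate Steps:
$n{\left(R \right)} = R^{\frac{3}{2}}$
$P{\left(v \right)} = 1$
$n{\left(-703 \right)} + P{\left(402 \right)} = \left(-703\right)^{\frac{3}{2}} + 1 = - 703 i \sqrt{703} + 1 = 1 - 703 i \sqrt{703}$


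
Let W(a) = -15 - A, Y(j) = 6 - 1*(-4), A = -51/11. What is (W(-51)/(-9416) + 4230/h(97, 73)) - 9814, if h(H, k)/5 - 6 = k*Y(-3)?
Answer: -46753281919/4764496 ≈ -9812.8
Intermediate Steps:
A = -51/11 (A = -51*1/11 = -51/11 ≈ -4.6364)
Y(j) = 10 (Y(j) = 6 + 4 = 10)
h(H, k) = 30 + 50*k (h(H, k) = 30 + 5*(k*10) = 30 + 5*(10*k) = 30 + 50*k)
W(a) = -114/11 (W(a) = -15 - 1*(-51/11) = -15 + 51/11 = -114/11)
(W(-51)/(-9416) + 4230/h(97, 73)) - 9814 = (-114/11/(-9416) + 4230/(30 + 50*73)) - 9814 = (-114/11*(-1/9416) + 4230/(30 + 3650)) - 9814 = (57/51788 + 4230/3680) - 9814 = (57/51788 + 4230*(1/3680)) - 9814 = (57/51788 + 423/368) - 9814 = 5481825/4764496 - 9814 = -46753281919/4764496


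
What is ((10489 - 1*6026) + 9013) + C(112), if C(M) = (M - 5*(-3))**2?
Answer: 29605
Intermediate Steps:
C(M) = (15 + M)**2 (C(M) = (M + 15)**2 = (15 + M)**2)
((10489 - 1*6026) + 9013) + C(112) = ((10489 - 1*6026) + 9013) + (15 + 112)**2 = ((10489 - 6026) + 9013) + 127**2 = (4463 + 9013) + 16129 = 13476 + 16129 = 29605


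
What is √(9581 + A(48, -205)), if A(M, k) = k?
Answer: 4*√586 ≈ 96.830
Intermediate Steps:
√(9581 + A(48, -205)) = √(9581 - 205) = √9376 = 4*√586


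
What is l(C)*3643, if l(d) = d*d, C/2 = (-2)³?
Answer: 932608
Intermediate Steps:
C = -16 (C = 2*(-2)³ = 2*(-8) = -16)
l(d) = d²
l(C)*3643 = (-16)²*3643 = 256*3643 = 932608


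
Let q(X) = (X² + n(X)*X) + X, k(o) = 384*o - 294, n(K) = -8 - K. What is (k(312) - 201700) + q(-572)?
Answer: -78182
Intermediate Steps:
k(o) = -294 + 384*o
q(X) = X + X² + X*(-8 - X) (q(X) = (X² + (-8 - X)*X) + X = (X² + X*(-8 - X)) + X = X + X² + X*(-8 - X))
(k(312) - 201700) + q(-572) = ((-294 + 384*312) - 201700) - 7*(-572) = ((-294 + 119808) - 201700) + 4004 = (119514 - 201700) + 4004 = -82186 + 4004 = -78182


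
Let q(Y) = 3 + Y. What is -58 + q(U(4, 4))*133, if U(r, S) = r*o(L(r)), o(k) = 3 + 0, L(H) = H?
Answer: 1937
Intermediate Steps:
o(k) = 3
U(r, S) = 3*r (U(r, S) = r*3 = 3*r)
-58 + q(U(4, 4))*133 = -58 + (3 + 3*4)*133 = -58 + (3 + 12)*133 = -58 + 15*133 = -58 + 1995 = 1937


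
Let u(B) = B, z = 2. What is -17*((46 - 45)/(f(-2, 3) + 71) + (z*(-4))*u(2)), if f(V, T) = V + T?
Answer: 19567/72 ≈ 271.76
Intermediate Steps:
f(V, T) = T + V
-17*((46 - 45)/(f(-2, 3) + 71) + (z*(-4))*u(2)) = -17*((46 - 45)/((3 - 2) + 71) + (2*(-4))*2) = -17*(1/(1 + 71) - 8*2) = -17*(1/72 - 16) = -17*(-1151/72) = 19567/72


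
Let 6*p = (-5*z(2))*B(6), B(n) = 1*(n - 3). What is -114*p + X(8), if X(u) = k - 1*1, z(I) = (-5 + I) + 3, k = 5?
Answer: 4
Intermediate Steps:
B(n) = -3 + n (B(n) = 1*(-3 + n) = -3 + n)
z(I) = -2 + I
X(u) = 4 (X(u) = 5 - 1*1 = 5 - 1 = 4)
p = 0 (p = ((-5*(-2 + 2))*(-3 + 6))/6 = (-5*0*3)/6 = (0*3)/6 = (1/6)*0 = 0)
-114*p + X(8) = -114*0 + 4 = 0 + 4 = 4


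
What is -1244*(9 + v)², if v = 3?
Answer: -179136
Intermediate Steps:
-1244*(9 + v)² = -1244*(9 + 3)² = -1244*12² = -1244*144 = -179136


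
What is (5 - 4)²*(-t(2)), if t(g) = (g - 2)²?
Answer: 0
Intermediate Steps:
t(g) = (-2 + g)²
(5 - 4)²*(-t(2)) = (5 - 4)²*(-(-2 + 2)²) = 1²*(-1*0²) = 1*(-1*0) = 1*0 = 0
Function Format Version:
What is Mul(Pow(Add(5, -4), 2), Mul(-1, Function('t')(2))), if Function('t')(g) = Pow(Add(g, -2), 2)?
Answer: 0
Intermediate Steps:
Function('t')(g) = Pow(Add(-2, g), 2)
Mul(Pow(Add(5, -4), 2), Mul(-1, Function('t')(2))) = Mul(Pow(Add(5, -4), 2), Mul(-1, Pow(Add(-2, 2), 2))) = Mul(Pow(1, 2), Mul(-1, Pow(0, 2))) = Mul(1, Mul(-1, 0)) = Mul(1, 0) = 0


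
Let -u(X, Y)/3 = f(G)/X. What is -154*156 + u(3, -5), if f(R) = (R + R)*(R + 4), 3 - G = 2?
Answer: -24034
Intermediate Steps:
G = 1 (G = 3 - 1*2 = 3 - 2 = 1)
f(R) = 2*R*(4 + R) (f(R) = (2*R)*(4 + R) = 2*R*(4 + R))
u(X, Y) = -30/X (u(X, Y) = -3*2*1*(4 + 1)/X = -3*2*1*5/X = -30/X)
-154*156 + u(3, -5) = -154*156 - 30/3 = -24024 - 30*1/3 = -24024 - 10 = -24034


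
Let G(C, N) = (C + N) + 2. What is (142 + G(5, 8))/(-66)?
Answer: -157/66 ≈ -2.3788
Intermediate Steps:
G(C, N) = 2 + C + N
(142 + G(5, 8))/(-66) = (142 + (2 + 5 + 8))/(-66) = -(142 + 15)/66 = -1/66*157 = -157/66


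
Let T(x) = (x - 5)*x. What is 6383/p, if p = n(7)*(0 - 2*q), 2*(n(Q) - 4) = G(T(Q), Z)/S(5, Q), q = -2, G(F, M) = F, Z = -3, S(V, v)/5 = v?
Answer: 31915/84 ≈ 379.94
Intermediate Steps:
S(V, v) = 5*v
T(x) = x*(-5 + x) (T(x) = (-5 + x)*x = x*(-5 + x))
n(Q) = 7/2 + Q/10 (n(Q) = 4 + ((Q*(-5 + Q))/((5*Q)))/2 = 4 + ((Q*(-5 + Q))*(1/(5*Q)))/2 = 4 + (-1 + Q/5)/2 = 4 + (-½ + Q/10) = 7/2 + Q/10)
p = 84/5 (p = (7/2 + (⅒)*7)*(0 - 2*(-2)) = (7/2 + 7/10)*(0 + 4) = (21/5)*4 = 84/5 ≈ 16.800)
6383/p = 6383/(84/5) = 6383*(5/84) = 31915/84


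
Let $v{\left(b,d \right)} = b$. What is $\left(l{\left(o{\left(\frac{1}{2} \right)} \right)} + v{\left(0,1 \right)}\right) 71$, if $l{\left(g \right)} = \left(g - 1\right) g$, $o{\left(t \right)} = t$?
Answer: $- \frac{71}{4} \approx -17.75$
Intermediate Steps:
$l{\left(g \right)} = g \left(-1 + g\right)$ ($l{\left(g \right)} = \left(-1 + g\right) g = g \left(-1 + g\right)$)
$\left(l{\left(o{\left(\frac{1}{2} \right)} \right)} + v{\left(0,1 \right)}\right) 71 = \left(\frac{-1 + \frac{1}{2}}{2} + 0\right) 71 = \left(\frac{1}{2} \left(- \frac{1}{2}\right) + 0\right) 71 = \left(- \frac{1}{4} + 0\right) 71 = \left(- \frac{1}{4}\right) 71 = - \frac{71}{4}$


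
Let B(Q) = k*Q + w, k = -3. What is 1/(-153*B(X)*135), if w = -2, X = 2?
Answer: 1/165240 ≈ 6.0518e-6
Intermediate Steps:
B(Q) = -2 - 3*Q (B(Q) = -3*Q - 2 = -2 - 3*Q)
1/(-153*B(X)*135) = 1/(-153*(-2 - 3*2)*135) = 1/(-153*(-2 - 6)*135) = 1/(-(-1224)*135) = 1/(-153*(-1080)) = 1/165240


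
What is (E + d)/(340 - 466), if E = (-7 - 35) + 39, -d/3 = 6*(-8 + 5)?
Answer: -17/42 ≈ -0.40476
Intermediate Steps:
d = 54 (d = -18*(-8 + 5) = -18*(-3) = -3*(-18) = 54)
E = -3 (E = -42 + 39 = -3)
(E + d)/(340 - 466) = (-3 + 54)/(340 - 466) = 51/(-126) = 51*(-1/126) = -17/42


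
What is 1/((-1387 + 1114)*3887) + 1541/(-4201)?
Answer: -1635237892/4457895351 ≈ -0.36682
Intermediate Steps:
1/((-1387 + 1114)*3887) + 1541/(-4201) = (1/3887)/(-273) + 1541*(-1/4201) = -1/273*1/3887 - 1541/4201 = -1/1061151 - 1541/4201 = -1635237892/4457895351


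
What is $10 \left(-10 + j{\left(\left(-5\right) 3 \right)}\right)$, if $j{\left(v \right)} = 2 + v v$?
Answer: $2170$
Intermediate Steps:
$j{\left(v \right)} = 2 + v^{2}$
$10 \left(-10 + j{\left(\left(-5\right) 3 \right)}\right) = 10 \left(-10 + \left(2 + \left(\left(-5\right) 3\right)^{2}\right)\right) = 10 \left(-10 + \left(2 + \left(-15\right)^{2}\right)\right) = 10 \left(-10 + \left(2 + 225\right)\right) = 10 \left(-10 + 227\right) = 10 \cdot 217 = 2170$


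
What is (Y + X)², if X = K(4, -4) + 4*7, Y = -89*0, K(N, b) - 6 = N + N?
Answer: 1764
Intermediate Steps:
K(N, b) = 6 + 2*N (K(N, b) = 6 + (N + N) = 6 + 2*N)
Y = 0
X = 42 (X = (6 + 2*4) + 4*7 = (6 + 8) + 28 = 14 + 28 = 42)
(Y + X)² = (0 + 42)² = 42² = 1764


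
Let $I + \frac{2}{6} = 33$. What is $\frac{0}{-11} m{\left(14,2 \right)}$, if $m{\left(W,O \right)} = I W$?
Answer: $0$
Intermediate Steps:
$I = \frac{98}{3}$ ($I = - \frac{1}{3} + 33 = \frac{98}{3} \approx 32.667$)
$m{\left(W,O \right)} = \frac{98 W}{3}$
$\frac{0}{-11} m{\left(14,2 \right)} = \frac{0}{-11} \cdot \frac{98}{3} \cdot 14 = 0 \left(- \frac{1}{11}\right) \frac{1372}{3} = 0 \cdot \frac{1372}{3} = 0$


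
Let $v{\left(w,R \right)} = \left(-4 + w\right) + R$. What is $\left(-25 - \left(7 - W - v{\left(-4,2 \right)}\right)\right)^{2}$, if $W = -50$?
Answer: $7744$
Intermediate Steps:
$v{\left(w,R \right)} = -4 + R + w$
$\left(-25 - \left(7 - W - v{\left(-4,2 \right)}\right)\right)^{2} = \left(-25 - 63\right)^{2} = \left(-88\right)^{2} = 7744$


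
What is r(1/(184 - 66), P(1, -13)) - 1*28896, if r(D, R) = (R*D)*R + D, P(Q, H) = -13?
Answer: -1704779/59 ≈ -28895.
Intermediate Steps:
r(D, R) = D + D*R² (r(D, R) = (D*R)*R + D = D*R² + D = D + D*R²)
r(1/(184 - 66), P(1, -13)) - 1*28896 = (1 + (-13)²)/(184 - 66) - 1*28896 = (1 + 169)/118 - 28896 = (1/118)*170 - 28896 = 85/59 - 28896 = -1704779/59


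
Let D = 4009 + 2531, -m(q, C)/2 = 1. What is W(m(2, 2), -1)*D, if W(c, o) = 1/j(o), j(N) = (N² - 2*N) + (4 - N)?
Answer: 1635/2 ≈ 817.50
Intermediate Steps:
m(q, C) = -2 (m(q, C) = -2*1 = -2)
j(N) = 4 + N² - 3*N
D = 6540
W(c, o) = 1/(4 + o² - 3*o)
W(m(2, 2), -1)*D = 6540/(4 + (-1)² - 3*(-1)) = 6540/(4 + 1 + 3) = 6540/8 = (⅛)*6540 = 1635/2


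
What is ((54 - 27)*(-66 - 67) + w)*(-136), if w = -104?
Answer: 502520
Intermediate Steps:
((54 - 27)*(-66 - 67) + w)*(-136) = ((54 - 27)*(-66 - 67) - 104)*(-136) = (27*(-133) - 104)*(-136) = (-3591 - 104)*(-136) = -3695*(-136) = 502520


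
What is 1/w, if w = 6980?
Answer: 1/6980 ≈ 0.00014327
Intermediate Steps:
1/w = 1/6980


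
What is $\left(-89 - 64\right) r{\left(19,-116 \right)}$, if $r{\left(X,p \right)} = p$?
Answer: $17748$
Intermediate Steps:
$\left(-89 - 64\right) r{\left(19,-116 \right)} = \left(-89 - 64\right) \left(-116\right) = \left(-153\right) \left(-116\right) = 17748$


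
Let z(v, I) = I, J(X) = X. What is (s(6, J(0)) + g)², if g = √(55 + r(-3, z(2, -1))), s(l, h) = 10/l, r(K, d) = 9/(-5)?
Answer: 2519/45 + 2*√1330/3 ≈ 80.291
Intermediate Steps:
r(K, d) = -9/5 (r(K, d) = 9*(-⅕) = -9/5)
g = √1330/5 (g = √(55 - 9/5) = √(266/5) = √1330/5 ≈ 7.2938)
(s(6, J(0)) + g)² = (10/6 + √1330/5)² = (10*(⅙) + √1330/5)² = (5/3 + √1330/5)²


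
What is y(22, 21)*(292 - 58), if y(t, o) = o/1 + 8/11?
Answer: 55926/11 ≈ 5084.2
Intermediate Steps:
y(t, o) = 8/11 + o (y(t, o) = o*1 + 8*(1/11) = o + 8/11 = 8/11 + o)
y(22, 21)*(292 - 58) = (8/11 + 21)*(292 - 58) = (239/11)*234 = 55926/11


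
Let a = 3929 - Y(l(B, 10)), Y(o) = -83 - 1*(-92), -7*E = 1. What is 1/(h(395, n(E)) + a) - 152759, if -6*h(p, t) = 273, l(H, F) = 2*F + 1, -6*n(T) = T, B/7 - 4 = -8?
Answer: -1183729489/7749 ≈ -1.5276e+5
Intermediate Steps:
E = -1/7 (E = -1/7*1 = -1/7 ≈ -0.14286)
B = -28 (B = 28 + 7*(-8) = 28 - 56 = -28)
n(T) = -T/6
l(H, F) = 1 + 2*F
Y(o) = 9 (Y(o) = -83 + 92 = 9)
a = 3920 (a = 3929 - 1*9 = 3929 - 9 = 3920)
h(p, t) = -91/2 (h(p, t) = -1/6*273 = -91/2)
1/(h(395, n(E)) + a) - 152759 = 1/(-91/2 + 3920) - 152759 = 1/(7749/2) - 152759 = 2/7749 - 152759 = -1183729489/7749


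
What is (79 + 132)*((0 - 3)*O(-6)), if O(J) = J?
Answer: 3798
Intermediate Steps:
(79 + 132)*((0 - 3)*O(-6)) = (79 + 132)*((0 - 3)*(-6)) = 211*(-3*(-6)) = 211*18 = 3798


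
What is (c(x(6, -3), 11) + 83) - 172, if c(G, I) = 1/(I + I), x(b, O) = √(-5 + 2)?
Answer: -1957/22 ≈ -88.955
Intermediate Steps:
x(b, O) = I*√3 (x(b, O) = √(-3) = I*√3)
c(G, I) = 1/(2*I)
(c(x(6, -3), 11) + 83) - 172 = ((½)/11 + 83) - 172 = ((½)*(1/11) + 83) - 172 = (1/22 + 83) - 172 = 1827/22 - 172 = -1957/22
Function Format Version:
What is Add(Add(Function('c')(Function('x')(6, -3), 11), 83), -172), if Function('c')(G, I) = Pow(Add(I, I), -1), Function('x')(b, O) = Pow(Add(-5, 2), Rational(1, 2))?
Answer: Rational(-1957, 22) ≈ -88.955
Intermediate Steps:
Function('x')(b, O) = Mul(I, Pow(3, Rational(1, 2))) (Function('x')(b, O) = Pow(-3, Rational(1, 2)) = Mul(I, Pow(3, Rational(1, 2))))
Function('c')(G, I) = Mul(Rational(1, 2), Pow(I, -1)) (Function('c')(G, I) = Pow(Mul(2, I), -1) = Mul(Rational(1, 2), Pow(I, -1)))
Add(Add(Function('c')(Function('x')(6, -3), 11), 83), -172) = Add(Add(Mul(Rational(1, 2), Pow(11, -1)), 83), -172) = Add(Add(Mul(Rational(1, 2), Rational(1, 11)), 83), -172) = Add(Add(Rational(1, 22), 83), -172) = Add(Rational(1827, 22), -172) = Rational(-1957, 22)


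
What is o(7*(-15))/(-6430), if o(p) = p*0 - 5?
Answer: 1/1286 ≈ 0.00077760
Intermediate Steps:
o(p) = -5 (o(p) = 0 - 5 = -5)
o(7*(-15))/(-6430) = -5/(-6430) = -5*(-1/6430) = 1/1286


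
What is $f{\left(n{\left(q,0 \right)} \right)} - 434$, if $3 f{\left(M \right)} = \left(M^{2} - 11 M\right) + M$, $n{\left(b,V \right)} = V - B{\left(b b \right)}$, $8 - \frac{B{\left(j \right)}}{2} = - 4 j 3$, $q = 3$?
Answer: $\frac{54842}{3} \approx 18281.0$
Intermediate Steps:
$B{\left(j \right)} = 16 + 24 j$ ($B{\left(j \right)} = 16 - 2 - 4 j 3 = 16 - 2 \left(- 12 j\right) = 16 + 24 j$)
$n{\left(b,V \right)} = -16 + V - 24 b^{2}$ ($n{\left(b,V \right)} = V - \left(16 + 24 b b\right) = V - \left(16 + 24 b^{2}\right) = -16 + V - 24 b^{2}$)
$f{\left(M \right)} = - \frac{10 M}{3} + \frac{M^{2}}{3}$ ($f{\left(M \right)} = \frac{\left(M^{2} - 11 M\right) + M}{3} = \frac{M^{2} - 10 M}{3} = - \frac{10 M}{3} + \frac{M^{2}}{3}$)
$f{\left(n{\left(q,0 \right)} \right)} - 434 = \frac{\left(-16 + 0 - 24 \cdot 3^{2}\right) \left(-10 - \left(16 + 24 \cdot 3^{2}\right)\right)}{3} - 434 = \frac{\left(-16 + 0 - 216\right) \left(-10 - 232\right)}{3} - 434 = \frac{1}{3} \left(-232\right) \left(-10 - 232\right) - 434 = \frac{1}{3} \left(-232\right) \left(-242\right) - 434 = \frac{56144}{3} - 434 = \frac{54842}{3}$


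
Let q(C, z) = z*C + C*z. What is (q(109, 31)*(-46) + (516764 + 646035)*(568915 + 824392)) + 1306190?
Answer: 1620136981615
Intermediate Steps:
q(C, z) = 2*C*z (q(C, z) = C*z + C*z = 2*C*z)
(q(109, 31)*(-46) + (516764 + 646035)*(568915 + 824392)) + 1306190 = ((2*109*31)*(-46) + (516764 + 646035)*(568915 + 824392)) + 1306190 = (6758*(-46) + 1162799*1393307) + 1306190 = (-310868 + 1620135986293) + 1306190 = 1620135675425 + 1306190 = 1620136981615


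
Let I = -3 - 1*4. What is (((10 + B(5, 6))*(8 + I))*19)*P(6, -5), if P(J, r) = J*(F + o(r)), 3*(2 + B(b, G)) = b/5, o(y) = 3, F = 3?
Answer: 5700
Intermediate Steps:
I = -7 (I = -3 - 4 = -7)
B(b, G) = -2 + b/15 (B(b, G) = -2 + (b/5)/3 = -2 + b/15)
P(J, r) = 6*J (P(J, r) = J*(3 + 3) = J*6 = 6*J)
(((10 + B(5, 6))*(8 + I))*19)*P(6, -5) = (((10 + (-2 + (1/15)*5))*(8 - 7))*19)*(6*6) = (((10 + (-2 + ⅓))*1)*19)*36 = (((10 - 5/3)*1)*19)*36 = (((25/3)*1)*19)*36 = ((25/3)*19)*36 = (475/3)*36 = 5700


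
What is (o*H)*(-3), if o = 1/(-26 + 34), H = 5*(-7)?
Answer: 105/8 ≈ 13.125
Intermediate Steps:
H = -35
o = ⅛ (o = 1/8 = ⅛ ≈ 0.12500)
(o*H)*(-3) = ((⅛)*(-35))*(-3) = -35/8*(-3) = 105/8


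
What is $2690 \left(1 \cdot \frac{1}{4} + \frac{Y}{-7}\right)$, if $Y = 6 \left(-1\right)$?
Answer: $\frac{41695}{14} \approx 2978.2$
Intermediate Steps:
$Y = -6$
$2690 \left(1 \cdot \frac{1}{4} + \frac{Y}{-7}\right) = 2690 \left(1 \cdot \frac{1}{4} - \frac{6}{-7}\right) = 2690 \left(1 \cdot \frac{1}{4} - - \frac{6}{7}\right) = 2690 \left(\frac{1}{4} + \frac{6}{7}\right) = 2690 \cdot \frac{31}{28} = \frac{41695}{14}$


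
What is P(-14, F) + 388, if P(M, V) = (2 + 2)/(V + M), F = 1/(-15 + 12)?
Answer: 16672/43 ≈ 387.72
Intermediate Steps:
F = -1/3 (F = 1/(-3) = -1/3 ≈ -0.33333)
P(M, V) = 4/(M + V)
P(-14, F) + 388 = 4/(-14 - 1/3) + 388 = 4/(-43/3) + 388 = 4*(-3/43) + 388 = -12/43 + 388 = 16672/43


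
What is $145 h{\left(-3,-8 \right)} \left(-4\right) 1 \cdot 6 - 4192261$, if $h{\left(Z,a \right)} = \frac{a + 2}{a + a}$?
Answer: $-4193566$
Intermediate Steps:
$h{\left(Z,a \right)} = \frac{2 + a}{2 a}$
$145 h{\left(-3,-8 \right)} \left(-4\right) 1 \cdot 6 - 4192261 = 145 \frac{2 - 8}{2 \left(-8\right)} \left(-4\right) 1 \cdot 6 - 4192261 = 145 \cdot \frac{1}{2} \left(- \frac{1}{8}\right) \left(-6\right) \left(\left(-4\right) 6\right) - 4192261 = 145 \cdot \frac{3}{8} \left(-24\right) - 4192261 = \frac{435}{8} \left(-24\right) - 4192261 = -1305 - 4192261 = -4193566$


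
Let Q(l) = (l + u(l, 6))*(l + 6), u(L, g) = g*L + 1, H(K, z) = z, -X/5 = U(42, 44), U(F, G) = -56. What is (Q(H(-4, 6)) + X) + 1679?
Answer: 2475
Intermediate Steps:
X = 280 (X = -5*(-56) = 280)
u(L, g) = 1 + L*g (u(L, g) = L*g + 1 = 1 + L*g)
Q(l) = (1 + 7*l)*(6 + l) (Q(l) = (l + (1 + l*6))*(l + 6) = (l + (1 + 6*l))*(6 + l) = (1 + 7*l)*(6 + l))
(Q(H(-4, 6)) + X) + 1679 = ((6 + 7*6² + 43*6) + 280) + 1679 = ((6 + 7*36 + 258) + 280) + 1679 = ((6 + 252 + 258) + 280) + 1679 = (516 + 280) + 1679 = 796 + 1679 = 2475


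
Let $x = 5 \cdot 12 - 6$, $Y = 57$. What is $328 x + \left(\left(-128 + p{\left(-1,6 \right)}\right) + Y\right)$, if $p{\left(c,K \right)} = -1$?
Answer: $17640$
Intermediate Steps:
$x = 54$ ($x = 60 - 6 = 54$)
$328 x + \left(\left(-128 + p{\left(-1,6 \right)}\right) + Y\right) = 328 \cdot 54 + \left(\left(-128 - 1\right) + 57\right) = 17712 + \left(-129 + 57\right) = 17712 - 72 = 17640$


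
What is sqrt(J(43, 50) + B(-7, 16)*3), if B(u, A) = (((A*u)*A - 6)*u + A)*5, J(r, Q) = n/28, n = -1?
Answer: sqrt(37049873)/14 ≈ 434.78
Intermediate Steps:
J(r, Q) = -1/28
B(u, A) = 5*A + 5*u*(-6 + u*A**2) (B(u, A) = ((u*A**2 - 6)*u + A)*5 = ((-6 + u*A**2)*u + A)*5 = (u*(-6 + u*A**2) + A)*5 = (A + u*(-6 + u*A**2))*5 = 5*A + 5*u*(-6 + u*A**2))
sqrt(J(43, 50) + B(-7, 16)*3) = sqrt(-1/28 + (-30*(-7) + 5*16 + 5*16**2*(-7)**2)*3) = sqrt(-1/28 + (210 + 80 + 5*256*49)*3) = sqrt(-1/28 + (210 + 80 + 62720)*3) = sqrt(-1/28 + 63010*3) = sqrt(-1/28 + 189030) = sqrt(5292839/28) = sqrt(37049873)/14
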